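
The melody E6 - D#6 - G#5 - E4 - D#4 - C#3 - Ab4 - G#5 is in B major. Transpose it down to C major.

B major to C major down is a major seventh, so every note moves down by that interval.
E6 -> F5
D#6 -> E5
G#5 -> A4
E4 -> F3
D#4 -> E3
C#3 -> D2
Ab4 -> Bbb3
G#5 -> A4

F5 E5 A4 F3 E3 D2 Bbb3 A4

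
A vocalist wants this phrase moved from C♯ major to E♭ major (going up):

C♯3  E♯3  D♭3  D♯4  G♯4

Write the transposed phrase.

Eb3 G3 Fbb3 F4 Bb4

C♯ major to E♭ major up is a diminished third, so every note moves up by that interval.
C#3 gives Eb3
E#3 gives G3
Db3 gives Fbb3
D#4 gives F4
G#4 gives Bb4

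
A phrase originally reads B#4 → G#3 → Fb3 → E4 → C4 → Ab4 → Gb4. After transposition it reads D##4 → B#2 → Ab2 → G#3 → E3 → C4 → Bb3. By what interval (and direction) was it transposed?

down a minor sixth

Take the first pair: B#4 → D##4. B to D spans 6 letter names, so the interval is some kind of sixth.
D##4 to B#4 is 8 semitones, which makes it a minor sixth; the second version is lower, so the direction is down.
Checking another pair — Gb4 → Bb3 — gives the same interval.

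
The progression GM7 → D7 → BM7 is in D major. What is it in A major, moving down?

DM7 A7 F#M7

D major down to A major is a perfect fourth; each chord root moves by that interval while the quality stays the same.
GM7: root G down a perfect fourth → D, giving DM7.
D7: root D down a perfect fourth → A, giving A7.
BM7: root B down a perfect fourth → F#, giving F#M7.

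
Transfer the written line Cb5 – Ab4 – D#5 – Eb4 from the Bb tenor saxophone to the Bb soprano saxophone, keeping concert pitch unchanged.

Cb4 Ab3 D#4 Eb3

First find concert pitch: the Bb tenor saxophone sounds a major ninth below written, so Cb5 Ab4 D#5 Eb4 sounds Bbb3 Gb3 C#4 Db3.
Then write for Bb soprano saxophone: it sounds a major second below written, so the part must be a major second above concert.
Bbb3 → Cb4
Gb3 → Ab3
C#4 → D#4
Db3 → Eb3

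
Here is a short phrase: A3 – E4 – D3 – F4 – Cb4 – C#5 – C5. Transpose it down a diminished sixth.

A diminished sixth down from A3 gives C##3.
E4 down a diminished sixth is G##3.
D3 down a diminished sixth is F##2.
F4: a sixth down reaches A, and 7 semitones makes it A#3.
A diminished sixth down from Cb4 gives E3.
C#5: a sixth down reaches E, and 7 semitones makes it E##4.
C5 down a diminished sixth is E#4.

C##3 G##3 F##2 A#3 E3 E##4 E#4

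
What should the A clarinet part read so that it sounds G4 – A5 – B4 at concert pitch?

Bb4 C6 D5

The A clarinet sounds a minor third below written, so the written part must be a minor third above concert — transpose each note up.
G4 becomes Bb4
A5 becomes C6
B4 becomes D5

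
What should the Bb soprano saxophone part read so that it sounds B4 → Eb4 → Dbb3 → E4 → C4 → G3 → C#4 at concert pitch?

The Bb soprano saxophone sounds a major second below written, so the written part must be a major second above concert — transpose each note up.
B4 gives C#5
Eb4 gives F4
Dbb3 gives Ebb3
E4 gives F#4
C4 gives D4
G3 gives A3
C#4 gives D#4

C#5 F4 Ebb3 F#4 D4 A3 D#4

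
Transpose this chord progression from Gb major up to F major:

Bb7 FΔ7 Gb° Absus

Gb major up to F major is a major seventh; each chord root moves by that interval while the quality stays the same.
Bb7: root Bb up a major seventh → A, giving A7.
FΔ7: root F up a major seventh → E, giving EΔ7.
Gb°: root Gb up a major seventh → F, giving F°.
Absus: root Ab up a major seventh → G, giving Gsus.

A7 EΔ7 F° Gsus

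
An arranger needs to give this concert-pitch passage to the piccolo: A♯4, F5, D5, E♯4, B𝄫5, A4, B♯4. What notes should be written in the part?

Written C4 sounds as C5 on the piccolo, so concert pitches are written a perfect octave down.
A#4 to A#3
F5 to F4
D5 to D4
E#4 to E#3
Bbb5 to Bbb4
A4 to A3
B#4 to B#3

A#3 F4 D4 E#3 Bbb4 A3 B#3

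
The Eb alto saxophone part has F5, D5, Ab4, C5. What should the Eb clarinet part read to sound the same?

F4 D4 Ab3 C4

First find concert pitch: the Eb alto saxophone sounds a major sixth below written, so F5 D5 Ab4 C5 sounds Ab4 F4 Cb4 Eb4.
Then write for Eb clarinet: it sounds a minor third above written, so the part must be a minor third below concert.
Ab4 → F4
F4 → D4
Cb4 → Ab3
Eb4 → C4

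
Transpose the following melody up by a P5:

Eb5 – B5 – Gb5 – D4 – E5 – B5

Eb5 → Bb5
B5 → F#6
Gb5 → Db6
D4 → A4
E5 → B5
B5 → F#6

Bb5 F#6 Db6 A4 B5 F#6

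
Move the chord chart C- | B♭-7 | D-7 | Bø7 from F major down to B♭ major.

F major down to B♭ major is a perfect fifth; each chord root moves by that interval while the quality stays the same.
C-: root C down a perfect fifth → F, giving F-.
B♭-7: root B♭ down a perfect fifth → Eb, giving Eb-7.
D-7: root D down a perfect fifth → G, giving G-7.
Bø7: root B down a perfect fifth → E, giving Eø7.

F- Eb-7 G-7 Eø7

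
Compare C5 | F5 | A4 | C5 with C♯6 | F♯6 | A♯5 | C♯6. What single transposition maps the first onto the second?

up an augmented octave

Take the first pair: C5 → C#6. C to C spans 8 letter names, so the interval is some kind of octave.
C5 to C#6 is 13 semitones, which makes it an augmented octave; the second version is higher, so the direction is up.
Checking another pair — C5 → C#6 — gives the same interval.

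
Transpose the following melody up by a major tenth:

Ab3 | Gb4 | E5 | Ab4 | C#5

C5 Bb5 G#6 C6 E#6

Ab3 becomes C5
Gb4 becomes Bb5
E5 becomes G#6
Ab4 becomes C6
C#5 becomes E#6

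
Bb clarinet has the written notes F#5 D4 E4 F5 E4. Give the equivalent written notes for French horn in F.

First find concert pitch: the Bb clarinet sounds a major second below written, so F#5 D4 E4 F5 E4 sounds E5 C4 D4 Eb5 D4.
Then write for French horn in F: it sounds a perfect fifth below written, so the part must be a perfect fifth above concert.
E5 → B5
C4 → G4
D4 → A4
Eb5 → Bb5
D4 → A4

B5 G4 A4 Bb5 A4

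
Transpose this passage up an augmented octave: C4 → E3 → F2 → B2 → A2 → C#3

C4 becomes C#5
E3 becomes E#4
F2 becomes F#3
B2 becomes B#3
A2 becomes A#3
C#3 becomes C##4

C#5 E#4 F#3 B#3 A#3 C##4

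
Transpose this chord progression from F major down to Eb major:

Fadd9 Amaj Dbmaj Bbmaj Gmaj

Ebadd9 Gmaj Cbmaj Abmaj Fmaj

F major down to Eb major is a major second; each chord root moves by that interval while the quality stays the same.
Fadd9: root F down a major second → Eb, giving Ebadd9.
Amaj: root A down a major second → G, giving Gmaj.
Dbmaj: root Db down a major second → Cb, giving Cbmaj.
Bbmaj: root Bb down a major second → Ab, giving Abmaj.
Gmaj: root G down a major second → F, giving Fmaj.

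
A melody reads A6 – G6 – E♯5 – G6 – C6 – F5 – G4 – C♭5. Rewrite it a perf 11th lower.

E5 D5 B#3 D5 G4 C4 D3 Gb3

A6 down a perfect eleventh is E5.
G6: an eleventh down reaches D, and 17 semitones makes it D5.
E#5 down a perfect eleventh is B#3.
A perfect eleventh down from G6 gives D5.
A perfect eleventh down from C6 gives G4.
F5: an eleventh down reaches C, and 17 semitones makes it C4.
A perfect eleventh down from G4 gives D3.
Cb5 down a perfect eleventh is Gb3.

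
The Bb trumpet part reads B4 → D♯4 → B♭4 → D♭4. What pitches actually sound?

Written C4 on the Bb trumpet sounds as Bb3, a major second lower; apply that shift to every note.
B4 gives A4
D#4 gives C#4
Bb4 gives Ab4
Db4 gives Cb4

A4 C#4 Ab4 Cb4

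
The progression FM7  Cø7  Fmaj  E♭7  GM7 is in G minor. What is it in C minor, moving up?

BbM7 Fø7 Bbmaj Ab7 CM7

G minor up to C minor is a perfect fourth; each chord root moves by that interval while the quality stays the same.
FM7: root F up a perfect fourth → Bb, giving BbM7.
Cø7: root C up a perfect fourth → F, giving Fø7.
Fmaj: root F up a perfect fourth → Bb, giving Bbmaj.
E♭7: root E♭ up a perfect fourth → Ab, giving Ab7.
GM7: root G up a perfect fourth → C, giving CM7.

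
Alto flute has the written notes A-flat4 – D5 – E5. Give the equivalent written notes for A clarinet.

Gb4 C5 D5

First find concert pitch: the alto flute sounds a perfect fourth below written, so A-flat4 D5 E5 sounds Eb4 A4 B4.
Then write for A clarinet: it sounds a minor third below written, so the part must be a minor third above concert.
Eb4 → Gb4
A4 → C5
B4 → D5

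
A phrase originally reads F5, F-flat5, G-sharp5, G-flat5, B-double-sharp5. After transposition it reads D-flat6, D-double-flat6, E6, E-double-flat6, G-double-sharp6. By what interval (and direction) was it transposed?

up a minor sixth

From F5 to Db6 is 6 letter names — a sixth of some quality.
F5 to Db6 is 8 semitones, which makes it a minor sixth; the second version is higher, so the direction is up.
Checking another pair — B##5 → G##6 — gives the same interval.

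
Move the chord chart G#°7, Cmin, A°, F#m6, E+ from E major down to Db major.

F°7 Bbbmin Gb° Ebm6 Db+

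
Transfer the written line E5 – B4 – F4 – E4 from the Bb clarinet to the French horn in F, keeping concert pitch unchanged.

A5 E5 Bb4 A4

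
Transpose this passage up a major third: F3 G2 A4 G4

A3 B2 C#5 B4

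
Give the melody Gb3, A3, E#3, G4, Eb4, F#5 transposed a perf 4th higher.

Cb4 D4 A#3 C5 Ab4 B5

Gb3 to Cb4
A3 to D4
E#3 to A#3
G4 to C5
Eb4 to Ab4
F#5 to B5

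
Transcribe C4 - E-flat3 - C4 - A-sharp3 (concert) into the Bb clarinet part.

D4 F3 D4 B#3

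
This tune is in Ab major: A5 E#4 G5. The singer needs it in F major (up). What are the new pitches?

From Ab up to F is a major sixth; apply that to each pitch.
A5 becomes F#6
E#4 becomes C##5
G5 becomes E6

F#6 C##5 E6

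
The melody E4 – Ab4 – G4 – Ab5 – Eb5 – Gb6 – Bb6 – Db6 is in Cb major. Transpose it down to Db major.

F#3 Bb3 A3 Bb4 F4 Ab5 C6 Eb5

From Cb down to Db is a minor seventh; apply that to each pitch.
E4 becomes F#3
Ab4 becomes Bb3
G4 becomes A3
Ab5 becomes Bb4
Eb5 becomes F4
Gb6 becomes Ab5
Bb6 becomes C6
Db6 becomes Eb5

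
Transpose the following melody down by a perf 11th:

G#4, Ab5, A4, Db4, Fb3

D#3 Eb4 E3 Ab2 Cb2

G#4 gives D#3
Ab5 gives Eb4
A4 gives E3
Db4 gives Ab2
Fb3 gives Cb2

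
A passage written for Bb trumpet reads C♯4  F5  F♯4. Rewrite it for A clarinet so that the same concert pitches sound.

D4 Gb5 G4

First find concert pitch: the Bb trumpet sounds a major second below written, so C♯4 F5 F♯4 sounds B3 Eb5 E4.
Then write for A clarinet: it sounds a minor third below written, so the part must be a minor third above concert.
B3 → D4
Eb5 → Gb5
E4 → G4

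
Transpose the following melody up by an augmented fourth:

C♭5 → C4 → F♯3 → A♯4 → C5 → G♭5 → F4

Cb5 -> F5
C4 -> F#4
F#3 -> B#3
A#4 -> D##5
C5 -> F#5
Gb5 -> C6
F4 -> B4

F5 F#4 B#3 D##5 F#5 C6 B4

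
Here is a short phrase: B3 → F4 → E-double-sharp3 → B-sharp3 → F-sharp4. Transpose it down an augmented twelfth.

Eb2 Bbb2 A#1 E2 Bb2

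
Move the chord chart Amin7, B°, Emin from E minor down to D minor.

Gmin7 A° Dmin

E minor down to D minor is a major second; each chord root moves by that interval while the quality stays the same.
Amin7: root A down a major second → G, giving Gmin7.
B°: root B down a major second → A, giving A°.
Emin: root E down a major second → D, giving Dmin.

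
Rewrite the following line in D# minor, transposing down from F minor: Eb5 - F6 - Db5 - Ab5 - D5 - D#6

C#5 D#6 B4 F#5 B#4 B##5

F minor to D# minor down is a diminished third, so every note moves down by that interval.
Eb5 gives C#5
F6 gives D#6
Db5 gives B4
Ab5 gives F#5
D5 gives B#4
D#6 gives B##5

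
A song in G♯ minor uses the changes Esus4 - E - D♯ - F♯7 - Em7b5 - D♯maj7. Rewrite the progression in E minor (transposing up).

Csus4 C B D7 Cm7b5 Bmaj7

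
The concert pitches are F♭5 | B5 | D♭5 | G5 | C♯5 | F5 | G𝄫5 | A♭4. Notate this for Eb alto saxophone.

Db6 G#6 Bb5 E6 A#5 D6 Ebb6 F5

Written C4 sounds as Eb3 on the Eb alto saxophone, so concert pitches are written a major sixth up.
Fb5 gives Db6
B5 gives G#6
Db5 gives Bb5
G5 gives E6
C#5 gives A#5
F5 gives D6
Gbb5 gives Ebb6
Ab4 gives F5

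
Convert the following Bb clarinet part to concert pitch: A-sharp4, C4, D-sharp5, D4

Written C4 on the Bb clarinet sounds as Bb3, a major second lower; apply that shift to every note.
A#4 gives G#4
C4 gives Bb3
D#5 gives C#5
D4 gives C4

G#4 Bb3 C#5 C4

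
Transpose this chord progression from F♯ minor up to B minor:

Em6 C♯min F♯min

Am6 F#min Bmin

F♯ minor up to B minor is a perfect fourth; each chord root moves by that interval while the quality stays the same.
Em6: root E up a perfect fourth → A, giving Am6.
C♯min: root C♯ up a perfect fourth → F#, giving F#min.
F♯min: root F♯ up a perfect fourth → B, giving Bmin.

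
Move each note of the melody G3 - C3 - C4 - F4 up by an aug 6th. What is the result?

E#4 A#3 A#4 D#5

G3 up an augmented sixth is E#4.
C3 up an augmented sixth is A#3.
C4 up an augmented sixth is A#4.
F4 up an augmented sixth is D#5.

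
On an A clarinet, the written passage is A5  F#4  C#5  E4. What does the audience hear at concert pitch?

Written C4 on the A clarinet sounds as A3, a minor third lower; apply that shift to every note.
A5 gives F#5
F#4 gives D#4
C#5 gives A#4
E4 gives C#4

F#5 D#4 A#4 C#4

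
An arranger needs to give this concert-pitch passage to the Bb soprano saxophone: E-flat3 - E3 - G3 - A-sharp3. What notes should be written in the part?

F3 F#3 A3 B#3

The Bb soprano saxophone sounds a major second below written, so the written part must be a major second above concert — transpose each note up.
Eb3 → F3
E3 → F#3
G3 → A3
A#3 → B#3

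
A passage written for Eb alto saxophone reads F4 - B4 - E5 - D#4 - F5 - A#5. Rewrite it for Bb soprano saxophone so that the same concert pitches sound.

First find concert pitch: the Eb alto saxophone sounds a major sixth below written, so F4 B4 E5 D#4 F5 A#5 sounds Ab3 D4 G4 F#3 Ab4 C#5.
Then write for Bb soprano saxophone: it sounds a major second below written, so the part must be a major second above concert.
Ab3 → Bb3
D4 → E4
G4 → A4
F#3 → G#3
Ab4 → Bb4
C#5 → D#5

Bb3 E4 A4 G#3 Bb4 D#5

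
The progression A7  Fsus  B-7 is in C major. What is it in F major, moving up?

C major up to F major is a perfect fourth; each chord root moves by that interval while the quality stays the same.
A7: root A up a perfect fourth → D, giving D7.
Fsus: root F up a perfect fourth → Bb, giving Bbsus.
B-7: root B up a perfect fourth → E, giving E-7.

D7 Bbsus E-7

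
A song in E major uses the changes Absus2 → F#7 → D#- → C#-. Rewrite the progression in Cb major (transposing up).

Fbbsus2 Db7 Bb- Ab-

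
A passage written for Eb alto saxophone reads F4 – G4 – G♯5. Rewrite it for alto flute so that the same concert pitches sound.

Db4 Eb4 E5

First find concert pitch: the Eb alto saxophone sounds a major sixth below written, so F4 G4 G♯5 sounds Ab3 Bb3 B4.
Then write for alto flute: it sounds a perfect fourth below written, so the part must be a perfect fourth above concert.
Ab3 → Db4
Bb3 → Eb4
B4 → E5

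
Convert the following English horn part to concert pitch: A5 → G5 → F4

D5 C5 Bb3

Written C4 on the English horn sounds as F3, a perfect fifth lower; apply that shift to every note.
A5 -> D5
G5 -> C5
F4 -> Bb3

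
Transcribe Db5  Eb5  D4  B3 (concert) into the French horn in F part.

Ab5 Bb5 A4 F#4

The French horn in F sounds a perfect fifth below written, so the written part must be a perfect fifth above concert — transpose each note up.
Db5 -> Ab5
Eb5 -> Bb5
D4 -> A4
B3 -> F#4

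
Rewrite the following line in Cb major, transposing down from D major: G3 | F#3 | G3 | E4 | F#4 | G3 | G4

Fb3 Eb3 Fb3 Db4 Eb4 Fb3 Fb4

From D down to Cb is an augmented second; apply that to each pitch.
G3 becomes Fb3
F#3 becomes Eb3
G3 becomes Fb3
E4 becomes Db4
F#4 becomes Eb4
G3 becomes Fb3
G4 becomes Fb4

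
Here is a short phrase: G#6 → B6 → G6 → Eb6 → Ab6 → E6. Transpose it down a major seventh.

G#6 to A5
B6 to C6
G6 to Ab5
Eb6 to Fb5
Ab6 to Bbb5
E6 to F5

A5 C6 Ab5 Fb5 Bbb5 F5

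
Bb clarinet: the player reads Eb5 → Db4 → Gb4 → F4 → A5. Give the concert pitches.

Db5 Cb4 Fb4 Eb4 G5

Written C4 on the Bb clarinet sounds as Bb3, a major second lower; apply that shift to every note.
Eb5 -> Db5
Db4 -> Cb4
Gb4 -> Fb4
F4 -> Eb4
A5 -> G5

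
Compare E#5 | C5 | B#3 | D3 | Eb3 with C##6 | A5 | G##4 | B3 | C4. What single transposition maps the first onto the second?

up a major sixth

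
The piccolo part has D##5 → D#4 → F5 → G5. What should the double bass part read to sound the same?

D##7 D#6 F7 G7

First find concert pitch: the piccolo sounds a perfect octave above written, so D##5 D#4 F5 G5 sounds D##6 D#5 F6 G6.
Then write for double bass: it sounds a perfect octave below written, so the part must be a perfect octave above concert.
D##6 → D##7
D#5 → D#6
F6 → F7
G6 → G7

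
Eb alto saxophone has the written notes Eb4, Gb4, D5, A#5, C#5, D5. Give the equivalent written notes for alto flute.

First find concert pitch: the Eb alto saxophone sounds a major sixth below written, so Eb4 Gb4 D5 A#5 C#5 D5 sounds Gb3 Bbb3 F4 C#5 E4 F4.
Then write for alto flute: it sounds a perfect fourth below written, so the part must be a perfect fourth above concert.
Gb3 → Cb4
Bbb3 → Ebb4
F4 → Bb4
C#5 → F#5
E4 → A4
F4 → Bb4

Cb4 Ebb4 Bb4 F#5 A4 Bb4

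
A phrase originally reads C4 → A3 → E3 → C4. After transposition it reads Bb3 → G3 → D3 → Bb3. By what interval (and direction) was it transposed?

down a major second

Take the first pair: C4 → Bb3. C to B spans 2 letter names, so the interval is some kind of second.
Bb3 to C4 is 2 semitones, which makes it a major second; the second version is lower, so the direction is down.
Checking another pair — C4 → Bb3 — gives the same interval.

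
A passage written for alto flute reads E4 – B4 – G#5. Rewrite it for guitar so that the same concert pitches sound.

B4 F#5 D#6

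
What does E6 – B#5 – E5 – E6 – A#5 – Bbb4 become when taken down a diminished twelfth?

A#4 E##4 A#3 A#4 D##4 Eb3

E6 -> A#4
B#5 -> E##4
E5 -> A#3
E6 -> A#4
A#5 -> D##4
Bbb4 -> Eb3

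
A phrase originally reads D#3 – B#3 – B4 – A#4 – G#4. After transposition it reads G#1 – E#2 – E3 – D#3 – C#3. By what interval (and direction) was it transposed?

down a perfect twelfth

Take the first pair: D#3 → G#1. D to G spans 12 letter names, so the interval is some kind of twelfth.
G#1 to D#3 is 19 semitones, which makes it a perfect twelfth; the second version is lower, so the direction is down.
Checking another pair — G#4 → C#3 — gives the same interval.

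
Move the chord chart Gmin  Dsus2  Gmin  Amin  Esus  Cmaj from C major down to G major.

Dmin Asus2 Dmin Emin Bsus Gmaj

C major down to G major is a perfect fourth; each chord root moves by that interval while the quality stays the same.
Gmin: root G down a perfect fourth → D, giving Dmin.
Dsus2: root D down a perfect fourth → A, giving Asus2.
Gmin: root G down a perfect fourth → D, giving Dmin.
Amin: root A down a perfect fourth → E, giving Emin.
Esus: root E down a perfect fourth → B, giving Bsus.
Cmaj: root C down a perfect fourth → G, giving Gmaj.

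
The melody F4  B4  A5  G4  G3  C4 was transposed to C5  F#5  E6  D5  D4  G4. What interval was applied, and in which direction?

up a perfect fifth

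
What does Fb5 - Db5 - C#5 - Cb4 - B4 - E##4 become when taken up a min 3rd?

Abb5 Fb5 E5 Ebb4 D5 G##4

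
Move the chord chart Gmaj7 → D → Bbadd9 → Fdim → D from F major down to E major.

F#maj7 C# Aadd9 Edim C#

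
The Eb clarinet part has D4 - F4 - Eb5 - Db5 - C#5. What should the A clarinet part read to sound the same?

First find concert pitch: the Eb clarinet sounds a minor third above written, so D4 F4 Eb5 Db5 C#5 sounds F4 Ab4 Gb5 Fb5 E5.
Then write for A clarinet: it sounds a minor third below written, so the part must be a minor third above concert.
F4 → Ab4
Ab4 → Cb5
Gb5 → Bbb5
Fb5 → Abb5
E5 → G5

Ab4 Cb5 Bbb5 Abb5 G5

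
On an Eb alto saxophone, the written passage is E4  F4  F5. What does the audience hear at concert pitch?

The Eb alto saxophone sounds a major sixth below written, so transpose each written note down a major sixth.
E4 -> G3
F4 -> Ab3
F5 -> Ab4

G3 Ab3 Ab4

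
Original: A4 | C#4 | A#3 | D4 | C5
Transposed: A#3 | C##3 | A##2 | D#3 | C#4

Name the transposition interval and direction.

down a diminished octave

Take the first pair: A4 → A#3. A to A spans 8 letter names, so the interval is some kind of octave.
A#3 to A4 is 11 semitones, which makes it a diminished octave; the second version is lower, so the direction is down.
Checking another pair — C5 → C#4 — gives the same interval.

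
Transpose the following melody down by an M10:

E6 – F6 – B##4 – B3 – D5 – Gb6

C5 Db5 G##3 G2 Bb3 Ebb5

A major tenth down from E6 gives C5.
A major tenth down from F6 gives Db5.
A major tenth down from B##4 gives G##3.
B3: a tenth down reaches G, and 16 semitones makes it G2.
A major tenth down from D5 gives Bb3.
Gb6: a tenth down reaches E, and 16 semitones makes it Ebb5.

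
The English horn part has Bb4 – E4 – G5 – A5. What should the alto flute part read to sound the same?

Ab4 D4 F5 G5

First find concert pitch: the English horn sounds a perfect fifth below written, so Bb4 E4 G5 A5 sounds Eb4 A3 C5 D5.
Then write for alto flute: it sounds a perfect fourth below written, so the part must be a perfect fourth above concert.
Eb4 → Ab4
A3 → D4
C5 → F5
D5 → G5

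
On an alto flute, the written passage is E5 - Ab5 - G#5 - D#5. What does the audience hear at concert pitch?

Written C4 on the alto flute sounds as G3, a perfect fourth lower; apply that shift to every note.
E5 → B4
Ab5 → Eb5
G#5 → D#5
D#5 → A#4

B4 Eb5 D#5 A#4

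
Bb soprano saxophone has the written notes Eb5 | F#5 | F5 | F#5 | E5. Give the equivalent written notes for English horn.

Ab5 B5 Bb5 B5 A5

First find concert pitch: the Bb soprano saxophone sounds a major second below written, so Eb5 F#5 F5 F#5 E5 sounds Db5 E5 Eb5 E5 D5.
Then write for English horn: it sounds a perfect fifth below written, so the part must be a perfect fifth above concert.
Db5 → Ab5
E5 → B5
Eb5 → Bb5
E5 → B5
D5 → A5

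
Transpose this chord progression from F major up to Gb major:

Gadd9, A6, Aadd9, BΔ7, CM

F major up to Gb major is a minor second; each chord root moves by that interval while the quality stays the same.
Gadd9: root G up a minor second → Ab, giving Abadd9.
A6: root A up a minor second → Bb, giving Bb6.
Aadd9: root A up a minor second → Bb, giving Bbadd9.
BΔ7: root B up a minor second → C, giving CΔ7.
CM: root C up a minor second → Db, giving DbM.

Abadd9 Bb6 Bbadd9 CΔ7 DbM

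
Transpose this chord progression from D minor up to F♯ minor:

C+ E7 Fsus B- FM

E+ G#7 Asus D#- AM

D minor up to F♯ minor is a major third; each chord root moves by that interval while the quality stays the same.
C+: root C up a major third → E, giving E+.
E7: root E up a major third → G#, giving G#7.
Fsus: root F up a major third → A, giving Asus.
B-: root B up a major third → D#, giving D#-.
FM: root F up a major third → A, giving AM.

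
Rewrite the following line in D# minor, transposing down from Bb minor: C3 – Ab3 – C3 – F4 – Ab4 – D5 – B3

Bb minor to D# minor down is a diminished sixth, so every note moves down by that interval.
C3 -> E#2
Ab3 -> C#3
C3 -> E#2
F4 -> A#3
Ab4 -> C#4
D5 -> F##4
B3 -> D##3

E#2 C#3 E#2 A#3 C#4 F##4 D##3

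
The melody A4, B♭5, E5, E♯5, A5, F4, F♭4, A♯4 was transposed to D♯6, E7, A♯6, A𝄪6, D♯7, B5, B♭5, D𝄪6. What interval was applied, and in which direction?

up an augmented eleventh

Take the first pair: A4 → D#6. A to D spans 11 letter names, so the interval is some kind of eleventh.
A4 to D#6 is 18 semitones, which makes it an augmented eleventh; the second version is higher, so the direction is up.
Checking another pair — A#4 → D##6 — gives the same interval.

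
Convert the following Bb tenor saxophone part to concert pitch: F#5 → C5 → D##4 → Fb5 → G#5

Written C4 on the Bb tenor saxophone sounds as Bb2, a major ninth lower; apply that shift to every note.
F#5 gives E4
C5 gives Bb3
D##4 gives C##3
Fb5 gives Ebb4
G#5 gives F#4

E4 Bb3 C##3 Ebb4 F#4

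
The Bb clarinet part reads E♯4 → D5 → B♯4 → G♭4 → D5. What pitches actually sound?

D#4 C5 A#4 Fb4 C5

Written C4 on the Bb clarinet sounds as Bb3, a major second lower; apply that shift to every note.
E#4 -> D#4
D5 -> C5
B#4 -> A#4
Gb4 -> Fb4
D5 -> C5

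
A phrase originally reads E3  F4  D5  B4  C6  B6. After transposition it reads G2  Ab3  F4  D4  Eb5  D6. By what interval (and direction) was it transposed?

down a major sixth

From E3 to G2 is 6 letter names — a sixth of some quality.
G2 to E3 is 9 semitones, which makes it a major sixth; the second version is lower, so the direction is down.
Checking another pair — B6 → D6 — gives the same interval.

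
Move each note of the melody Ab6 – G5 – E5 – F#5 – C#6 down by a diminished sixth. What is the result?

C#6 B#4 G##4 A##4 E##5

Ab6 becomes C#6
G5 becomes B#4
E5 becomes G##4
F#5 becomes A##4
C#6 becomes E##5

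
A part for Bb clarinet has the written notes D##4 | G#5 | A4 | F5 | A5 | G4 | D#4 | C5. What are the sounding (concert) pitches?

C##4 F#5 G4 Eb5 G5 F4 C#4 Bb4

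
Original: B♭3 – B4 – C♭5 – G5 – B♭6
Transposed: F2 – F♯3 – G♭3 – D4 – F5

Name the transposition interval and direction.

From Bb3 to F2 is 11 letter names — an eleventh of some quality.
F2 to Bb3 is 17 semitones, which makes it a perfect eleventh; the second version is lower, so the direction is down.
Checking another pair — Bb6 → F5 — gives the same interval.

down a perfect eleventh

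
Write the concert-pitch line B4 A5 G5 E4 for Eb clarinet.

G#4 F#5 E5 C#4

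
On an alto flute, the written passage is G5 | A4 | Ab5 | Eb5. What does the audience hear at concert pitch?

D5 E4 Eb5 Bb4

Written C4 on the alto flute sounds as G3, a perfect fourth lower; apply that shift to every note.
G5 -> D5
A4 -> E4
Ab5 -> Eb5
Eb5 -> Bb4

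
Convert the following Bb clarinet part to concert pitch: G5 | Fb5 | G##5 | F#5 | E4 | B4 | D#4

F5 Ebb5 F##5 E5 D4 A4 C#4

The Bb clarinet sounds a major second below written, so transpose each written note down a major second.
G5 becomes F5
Fb5 becomes Ebb5
G##5 becomes F##5
F#5 becomes E5
E4 becomes D4
B4 becomes A4
D#4 becomes C#4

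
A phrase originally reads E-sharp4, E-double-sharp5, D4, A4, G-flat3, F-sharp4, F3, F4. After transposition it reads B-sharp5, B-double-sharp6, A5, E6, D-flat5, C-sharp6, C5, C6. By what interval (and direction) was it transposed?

up a perfect twelfth

From E#4 to B#5 is 12 letter names — a twelfth of some quality.
E#4 to B#5 is 19 semitones, which makes it a perfect twelfth; the second version is higher, so the direction is up.
Checking another pair — F4 → C6 — gives the same interval.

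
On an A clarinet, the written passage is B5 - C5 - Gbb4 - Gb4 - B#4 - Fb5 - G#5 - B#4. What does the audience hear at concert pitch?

The A clarinet sounds a minor third below written, so transpose each written note down a minor third.
B5 gives G#5
C5 gives A4
Gbb4 gives Ebb4
Gb4 gives Eb4
B#4 gives G##4
Fb5 gives Db5
G#5 gives E#5
B#4 gives G##4

G#5 A4 Ebb4 Eb4 G##4 Db5 E#5 G##4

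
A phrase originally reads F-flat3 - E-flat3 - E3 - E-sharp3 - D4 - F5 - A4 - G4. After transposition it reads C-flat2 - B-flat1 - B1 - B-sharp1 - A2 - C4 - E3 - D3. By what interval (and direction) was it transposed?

down a perfect eleventh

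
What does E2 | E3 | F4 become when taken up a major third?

G#2 G#3 A4

E2 → G#2
E3 → G#3
F4 → A4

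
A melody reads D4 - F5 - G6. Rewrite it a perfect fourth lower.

D4 down a perfect fourth is A3.
F5: a fourth down reaches C, and 5 semitones makes it C5.
G6 down a perfect fourth is D6.

A3 C5 D6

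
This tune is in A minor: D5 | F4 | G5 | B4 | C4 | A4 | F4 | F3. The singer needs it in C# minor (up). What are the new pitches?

From A up to C# is a major third; apply that to each pitch.
D5 to F#5
F4 to A4
G5 to B5
B4 to D#5
C4 to E4
A4 to C#5
F4 to A4
F3 to A3

F#5 A4 B5 D#5 E4 C#5 A4 A3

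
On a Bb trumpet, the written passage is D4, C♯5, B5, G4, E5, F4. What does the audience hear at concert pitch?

The Bb trumpet sounds a major second below written, so transpose each written note down a major second.
D4 gives C4
C#5 gives B4
B5 gives A5
G4 gives F4
E5 gives D5
F4 gives Eb4

C4 B4 A5 F4 D5 Eb4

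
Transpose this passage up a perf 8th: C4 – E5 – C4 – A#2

C5 E6 C5 A#3

C4 up a perfect octave is C5.
A perfect octave up from E5 gives E6.
A perfect octave up from C4 gives C5.
A#2: an octave up reaches A, and 12 semitones makes it A#3.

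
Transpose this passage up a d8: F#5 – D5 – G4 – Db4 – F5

F#5 up a diminished octave is F6.
A diminished octave up from D5 gives Db6.
A diminished octave up from G4 gives Gb5.
A diminished octave up from Db4 gives Dbb5.
A diminished octave up from F5 gives Fb6.

F6 Db6 Gb5 Dbb5 Fb6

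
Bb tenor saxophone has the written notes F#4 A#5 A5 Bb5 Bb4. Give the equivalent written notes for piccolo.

First find concert pitch: the Bb tenor saxophone sounds a major ninth below written, so F#4 A#5 A5 Bb5 Bb4 sounds E3 G#4 G4 Ab4 Ab3.
Then write for piccolo: it sounds a perfect octave above written, so the part must be a perfect octave below concert.
E3 → E2
G#4 → G#3
G4 → G3
Ab4 → Ab3
Ab3 → Ab2

E2 G#3 G3 Ab3 Ab2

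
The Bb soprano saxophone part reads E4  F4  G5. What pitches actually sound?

Written C4 on the Bb soprano saxophone sounds as Bb3, a major second lower; apply that shift to every note.
E4 -> D4
F4 -> Eb4
G5 -> F5

D4 Eb4 F5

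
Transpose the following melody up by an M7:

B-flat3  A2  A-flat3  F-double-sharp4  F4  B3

A4 G#3 G4 E##5 E5 A#4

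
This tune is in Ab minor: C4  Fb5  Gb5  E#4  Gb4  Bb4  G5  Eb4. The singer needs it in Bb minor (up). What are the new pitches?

D4 Gb5 Ab5 F##4 Ab4 C5 A5 F4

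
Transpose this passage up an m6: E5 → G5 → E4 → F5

C6 Eb6 C5 Db6

E5 to C6
G5 to Eb6
E4 to C5
F5 to Db6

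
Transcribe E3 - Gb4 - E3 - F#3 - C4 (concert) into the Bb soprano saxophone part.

F#3 Ab4 F#3 G#3 D4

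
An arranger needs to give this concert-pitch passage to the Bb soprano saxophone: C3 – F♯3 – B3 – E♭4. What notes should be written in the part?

D3 G#3 C#4 F4

The Bb soprano saxophone sounds a major second below written, so the written part must be a major second above concert — transpose each note up.
C3 to D3
F#3 to G#3
B3 to C#4
Eb4 to F4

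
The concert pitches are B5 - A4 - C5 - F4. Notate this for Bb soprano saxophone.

C#6 B4 D5 G4

The Bb soprano saxophone sounds a major second below written, so the written part must be a major second above concert — transpose each note up.
B5 to C#6
A4 to B4
C5 to D5
F4 to G4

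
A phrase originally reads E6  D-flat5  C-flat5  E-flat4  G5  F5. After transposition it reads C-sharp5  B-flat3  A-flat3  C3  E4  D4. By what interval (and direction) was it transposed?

down a minor tenth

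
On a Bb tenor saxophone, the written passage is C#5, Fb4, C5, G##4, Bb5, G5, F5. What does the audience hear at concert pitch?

B3 Ebb3 Bb3 F##3 Ab4 F4 Eb4

The Bb tenor saxophone sounds a major ninth below written, so transpose each written note down a major ninth.
C#5 -> B3
Fb4 -> Ebb3
C5 -> Bb3
G##4 -> F##3
Bb5 -> Ab4
G5 -> F4
F5 -> Eb4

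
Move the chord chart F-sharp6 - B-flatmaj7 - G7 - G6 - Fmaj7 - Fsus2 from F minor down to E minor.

E#6 Amaj7 F#7 F#6 Emaj7 Esus2

F minor down to E minor is a minor second; each chord root moves by that interval while the quality stays the same.
F-sharp6: root F-sharp down a minor second → E#, giving E#6.
B-flatmaj7: root B-flat down a minor second → A, giving Amaj7.
G7: root G down a minor second → F#, giving F#7.
G6: root G down a minor second → F#, giving F#6.
Fmaj7: root F down a minor second → E, giving Emaj7.
Fsus2: root F down a minor second → E, giving Esus2.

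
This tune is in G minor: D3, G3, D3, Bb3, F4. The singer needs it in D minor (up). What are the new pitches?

G minor to D minor up is a perfect fifth, so every note moves up by that interval.
D3 gives A3
G3 gives D4
D3 gives A3
Bb3 gives F4
F4 gives C5

A3 D4 A3 F4 C5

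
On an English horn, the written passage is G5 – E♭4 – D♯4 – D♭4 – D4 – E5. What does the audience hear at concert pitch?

Written C4 on the English horn sounds as F3, a perfect fifth lower; apply that shift to every note.
G5 gives C5
Eb4 gives Ab3
D#4 gives G#3
Db4 gives Gb3
D4 gives G3
E5 gives A4

C5 Ab3 G#3 Gb3 G3 A4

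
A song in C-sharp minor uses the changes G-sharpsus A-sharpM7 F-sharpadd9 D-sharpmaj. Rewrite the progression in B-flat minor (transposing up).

C-sharp minor up to B-flat minor is a diminished seventh; each chord root moves by that interval while the quality stays the same.
G-sharpsus: root G-sharp up a diminished seventh → F, giving Fsus.
A-sharpM7: root A-sharp up a diminished seventh → G, giving GM7.
F-sharpadd9: root F-sharp up a diminished seventh → Eb, giving Ebadd9.
D-sharpmaj: root D-sharp up a diminished seventh → C, giving Cmaj.

Fsus GM7 Ebadd9 Cmaj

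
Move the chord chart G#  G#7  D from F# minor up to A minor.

B B7 F

F# minor up to A minor is a minor third; each chord root moves by that interval while the quality stays the same.
G#: root G# up a minor third → B, giving B.
G#7: root G# up a minor third → B, giving B7.
D: root D up a minor third → F, giving F.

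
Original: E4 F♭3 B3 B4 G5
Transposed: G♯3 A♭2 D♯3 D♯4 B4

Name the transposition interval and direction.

down a minor sixth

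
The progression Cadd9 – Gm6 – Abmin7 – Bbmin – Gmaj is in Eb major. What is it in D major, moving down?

Eb major down to D major is a minor second; each chord root moves by that interval while the quality stays the same.
Cadd9: root C down a minor second → B, giving Badd9.
Gm6: root G down a minor second → F#, giving F#m6.
Abmin7: root Ab down a minor second → G, giving Gmin7.
Bbmin: root Bb down a minor second → A, giving Amin.
Gmaj: root G down a minor second → F#, giving F#maj.

Badd9 F#m6 Gmin7 Amin F#maj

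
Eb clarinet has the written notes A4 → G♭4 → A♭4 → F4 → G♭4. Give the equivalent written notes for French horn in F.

G5 Fb5 Gb5 Eb5 Fb5

First find concert pitch: the Eb clarinet sounds a minor third above written, so A4 G♭4 A♭4 F4 G♭4 sounds C5 Bbb4 Cb5 Ab4 Bbb4.
Then write for French horn in F: it sounds a perfect fifth below written, so the part must be a perfect fifth above concert.
C5 → G5
Bbb4 → Fb5
Cb5 → Gb5
Ab4 → Eb5
Bbb4 → Fb5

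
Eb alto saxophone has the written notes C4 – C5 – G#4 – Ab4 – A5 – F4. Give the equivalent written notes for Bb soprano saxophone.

First find concert pitch: the Eb alto saxophone sounds a major sixth below written, so C4 C5 G#4 Ab4 A5 F4 sounds Eb3 Eb4 B3 Cb4 C5 Ab3.
Then write for Bb soprano saxophone: it sounds a major second below written, so the part must be a major second above concert.
Eb3 → F3
Eb4 → F4
B3 → C#4
Cb4 → Db4
C5 → D5
Ab3 → Bb3

F3 F4 C#4 Db4 D5 Bb3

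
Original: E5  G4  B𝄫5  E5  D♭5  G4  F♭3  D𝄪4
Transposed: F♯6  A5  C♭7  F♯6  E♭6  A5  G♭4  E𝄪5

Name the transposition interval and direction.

Take the first pair: E5 → F#6. E to F spans 9 letter names, so the interval is some kind of ninth.
E5 to F#6 is 14 semitones, which makes it a major ninth; the second version is higher, so the direction is up.
Checking another pair — D##4 → E##5 — gives the same interval.

up a major ninth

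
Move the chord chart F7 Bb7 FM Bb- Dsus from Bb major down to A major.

Bb major down to A major is a minor second; each chord root moves by that interval while the quality stays the same.
F7: root F down a minor second → E, giving E7.
Bb7: root Bb down a minor second → A, giving A7.
FM: root F down a minor second → E, giving EM.
Bb-: root Bb down a minor second → A, giving A-.
Dsus: root D down a minor second → C#, giving C#sus.

E7 A7 EM A- C#sus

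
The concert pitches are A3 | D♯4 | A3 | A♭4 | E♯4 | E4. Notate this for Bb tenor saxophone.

B4 E#5 B4 Bb5 F##5 F#5

Written C4 sounds as Bb2 on the Bb tenor saxophone, so concert pitches are written a major ninth up.
A3 → B4
D#4 → E#5
A3 → B4
Ab4 → Bb5
E#4 → F##5
E4 → F#5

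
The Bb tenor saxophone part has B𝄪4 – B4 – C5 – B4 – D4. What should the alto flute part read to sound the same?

First find concert pitch: the Bb tenor saxophone sounds a major ninth below written, so B𝄪4 B4 C5 B4 D4 sounds A##3 A3 Bb3 A3 C3.
Then write for alto flute: it sounds a perfect fourth below written, so the part must be a perfect fourth above concert.
A##3 → D##4
A3 → D4
Bb3 → Eb4
A3 → D4
C3 → F3

D##4 D4 Eb4 D4 F3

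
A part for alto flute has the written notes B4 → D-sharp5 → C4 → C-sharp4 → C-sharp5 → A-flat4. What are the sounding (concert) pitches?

Written C4 on the alto flute sounds as G3, a perfect fourth lower; apply that shift to every note.
B4 gives F#4
D#5 gives A#4
C4 gives G3
C#4 gives G#3
C#5 gives G#4
Ab4 gives Eb4

F#4 A#4 G3 G#3 G#4 Eb4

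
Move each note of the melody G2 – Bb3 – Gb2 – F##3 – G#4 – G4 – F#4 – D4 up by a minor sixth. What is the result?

G2: a sixth up reaches E, and 8 semitones makes it Eb3.
Bb3 up a minor sixth is Gb4.
Gb2: a sixth up reaches E, and 8 semitones makes it Ebb3.
F##3 up a minor sixth is D#4.
G#4 up a minor sixth is E5.
G4 up a minor sixth is Eb5.
F#4 up a minor sixth is D5.
D4 up a minor sixth is Bb4.

Eb3 Gb4 Ebb3 D#4 E5 Eb5 D5 Bb4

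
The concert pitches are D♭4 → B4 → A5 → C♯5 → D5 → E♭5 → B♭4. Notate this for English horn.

Ab4 F#5 E6 G#5 A5 Bb5 F5

Written C4 sounds as F3 on the English horn, so concert pitches are written a perfect fifth up.
Db4 to Ab4
B4 to F#5
A5 to E6
C#5 to G#5
D5 to A5
Eb5 to Bb5
Bb4 to F5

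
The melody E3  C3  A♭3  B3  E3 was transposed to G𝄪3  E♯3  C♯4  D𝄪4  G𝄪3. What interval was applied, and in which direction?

Take the first pair: E3 → G##3. E to G spans 3 letter names, so the interval is some kind of third.
E3 to G##3 is 5 semitones, which makes it an augmented third; the second version is higher, so the direction is up.
Checking another pair — E3 → G##3 — gives the same interval.

up an augmented third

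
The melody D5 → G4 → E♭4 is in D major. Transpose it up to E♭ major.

From D up to E♭ is a minor second; apply that to each pitch.
D5 gives Eb5
G4 gives Ab4
Eb4 gives Fb4

Eb5 Ab4 Fb4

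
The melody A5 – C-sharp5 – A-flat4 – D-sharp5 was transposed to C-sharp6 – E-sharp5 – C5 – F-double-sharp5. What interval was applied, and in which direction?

up a major third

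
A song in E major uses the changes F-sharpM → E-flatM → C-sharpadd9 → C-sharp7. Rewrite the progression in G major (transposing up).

E major up to G major is a minor third; each chord root moves by that interval while the quality stays the same.
F-sharpM: root F-sharp up a minor third → A, giving AM.
E-flatM: root E-flat up a minor third → Gb, giving GbM.
C-sharpadd9: root C-sharp up a minor third → E, giving Eadd9.
C-sharp7: root C-sharp up a minor third → E, giving E7.

AM GbM Eadd9 E7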